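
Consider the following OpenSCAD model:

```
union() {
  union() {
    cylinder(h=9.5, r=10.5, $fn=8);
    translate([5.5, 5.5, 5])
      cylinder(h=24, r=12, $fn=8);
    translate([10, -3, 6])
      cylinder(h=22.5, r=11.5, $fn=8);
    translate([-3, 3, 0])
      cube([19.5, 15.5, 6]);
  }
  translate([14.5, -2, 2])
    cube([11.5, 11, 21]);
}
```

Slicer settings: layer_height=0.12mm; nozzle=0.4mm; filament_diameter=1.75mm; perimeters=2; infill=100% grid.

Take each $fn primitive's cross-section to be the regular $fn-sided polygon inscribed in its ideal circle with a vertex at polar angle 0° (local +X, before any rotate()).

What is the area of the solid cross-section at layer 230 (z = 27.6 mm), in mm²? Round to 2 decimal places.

599.15 mm²

At z = 27.6 mm: the cylinder does not reach this height (z outside [0, 9.5]); the r=12 cylinder at (5.5, 5.5) contributes a regular 8-gon of circumradius 12 (area = (8/2)·12.000²·sin(360°/8) = 407.29 mm²); the r=11.5 cylinder at (10, -3) contributes a regular 8-gon of circumradius 11.5 (area = (8/2)·11.500²·sin(360°/8) = 374.06 mm²); the cube at (-3, 3) is not intersected at this z (z outside [0, 6]); Combining (union): the regions partially overlap — summed areas 781.35 mm² minus the doubly-counted overlap 182.20 mm² gives 599.15 mm² — area = 599.15 mm²; the cube at (14.5, -2) is not intersected at this z (z outside [2, 23]); Combining (union): only the result so far is present, so the union is just that shape — area = 599.15 mm². Overall, the cross-section is a single solid region. Net area = 599.15 mm².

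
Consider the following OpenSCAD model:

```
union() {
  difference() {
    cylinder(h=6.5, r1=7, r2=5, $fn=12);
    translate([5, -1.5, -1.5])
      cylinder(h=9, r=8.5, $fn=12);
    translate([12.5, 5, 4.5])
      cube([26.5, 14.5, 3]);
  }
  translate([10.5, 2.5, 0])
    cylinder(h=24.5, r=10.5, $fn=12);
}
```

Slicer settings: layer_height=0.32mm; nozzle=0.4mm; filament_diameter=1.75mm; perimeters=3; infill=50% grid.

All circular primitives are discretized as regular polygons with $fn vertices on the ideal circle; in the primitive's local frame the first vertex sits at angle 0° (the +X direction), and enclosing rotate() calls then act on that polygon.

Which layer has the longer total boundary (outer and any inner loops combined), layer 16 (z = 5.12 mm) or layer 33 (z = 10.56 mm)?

Layer 16 (z = 5.12): the cone (r1=7→r2=5) has section circumradius 5.425 here — a regular 12-gon (perimeter = 2·12·5.425·sin(180°/12) = 33.70 mm); the cylinder at (5, -1.5): section is a regular 12-gon, circumradius r=8.5 (perimeter = 2·12·8.500·sin(180°/12) = 52.80 mm); the 26.5×14.5 cube at (12.5, 5) contributes its full rectangle (perimeter 82.00 mm); Taking the first minus the rest: starting from the cone, the r=8.5 cylinder at (5, -1.5) partially overlaps it — only the 70.15 mm² overlap (of its 216.75 mm²) is removed, clipping the outline; the 26.5×14.5 cube at (12.5, 5) misses the remaining region (no effect) — boundary = 25.79 mm; the cylinder at (10.5, 2.5): section is a regular 12-gon, circumradius r=10.5 (perimeter = 2·12·10.500·sin(180°/12) = 65.22 mm); Taking the union: the 2 present regions are separate (no shared area or edge), so areas and boundary lengths simply add and each stays a separate island — boundary = 91.02 mm. So its perimeter = 91.02 mm. Layer 33 (z = 10.56): the cone is absent (z outside [0, 6.5]); the cylinder at (5, -1.5) is absent (z outside [-1.5, 7.5]); the cube at (12.5, 5) does not reach this height (z outside [4.5, 7.5]); After the difference (first − rest): the first operand is absent here, so nothing remains; the r=10.5 cylinder at (10.5, 2.5) contributes a regular 12-gon of circumradius 10.5 (perimeter = 2·12·10.500·sin(180°/12) = 65.22 mm); Combining (union): only the r=10.5 cylinder at (10.5, 2.5) is present, so the union is just that shape — boundary = 65.22 mm. So its perimeter = 65.22 mm. Layer 16 is larger (91.02 vs 65.22 mm).

layer 16 (z = 5.12 mm)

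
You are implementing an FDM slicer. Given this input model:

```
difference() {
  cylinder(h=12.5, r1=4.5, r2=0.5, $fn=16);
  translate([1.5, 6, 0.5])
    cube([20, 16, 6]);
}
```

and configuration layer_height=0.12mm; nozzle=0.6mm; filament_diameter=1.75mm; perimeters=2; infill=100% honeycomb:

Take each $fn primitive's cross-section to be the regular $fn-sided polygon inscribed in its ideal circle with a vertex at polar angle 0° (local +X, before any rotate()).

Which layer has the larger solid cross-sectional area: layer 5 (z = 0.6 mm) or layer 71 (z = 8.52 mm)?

layer 5 (z = 0.6 mm)

Layer 5 (z = 0.6): the cone (r1=4.5→r2=0.5) has section circumradius 4.308 here — a regular 16-gon (area = (16/2)·4.308²·sin(360°/16) = 56.82 mm²); the 20×16 cube at (1.5, 6) contributes its full rectangle (area 320.00 mm²); Subtracting the remaining from the first: starting from the cone (56.82 mm²), the 20×16 cube at (1.5, 6) misses the remaining region (no effect) — area = 56.82 mm². So its area = 56.82 mm². Layer 71 (z = 8.52): the cone: at t=0.682 of its height the radius interpolates to r₁+(r₂−r₁)t = 1.774, giving a regular 16-gon of that circumradius (area = (16/2)·1.774²·sin(360°/16) = 9.63 mm²); the cube at (1.5, 6) is absent (z outside [0.5, 6.5]); After the difference (first − rest): none of the subtracted shapes is present at this height, so the cone is unchanged — area = 9.63 mm². So its area = 9.63 mm². Layer 5 is larger (56.82 vs 9.63 mm²).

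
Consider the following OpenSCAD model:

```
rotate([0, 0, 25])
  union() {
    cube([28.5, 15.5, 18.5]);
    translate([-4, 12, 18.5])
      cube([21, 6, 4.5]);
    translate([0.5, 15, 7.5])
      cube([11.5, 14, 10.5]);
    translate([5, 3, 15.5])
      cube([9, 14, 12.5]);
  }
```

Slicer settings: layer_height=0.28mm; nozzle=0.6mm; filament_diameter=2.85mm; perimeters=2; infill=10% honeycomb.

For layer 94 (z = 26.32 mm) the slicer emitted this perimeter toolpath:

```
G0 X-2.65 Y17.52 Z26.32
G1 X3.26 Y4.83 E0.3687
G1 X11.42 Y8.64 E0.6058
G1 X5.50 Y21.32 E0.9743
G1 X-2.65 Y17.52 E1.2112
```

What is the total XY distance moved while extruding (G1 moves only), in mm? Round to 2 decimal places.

Sum the Euclidean lengths of each G1 segment: total = 45.99 mm.

45.99 mm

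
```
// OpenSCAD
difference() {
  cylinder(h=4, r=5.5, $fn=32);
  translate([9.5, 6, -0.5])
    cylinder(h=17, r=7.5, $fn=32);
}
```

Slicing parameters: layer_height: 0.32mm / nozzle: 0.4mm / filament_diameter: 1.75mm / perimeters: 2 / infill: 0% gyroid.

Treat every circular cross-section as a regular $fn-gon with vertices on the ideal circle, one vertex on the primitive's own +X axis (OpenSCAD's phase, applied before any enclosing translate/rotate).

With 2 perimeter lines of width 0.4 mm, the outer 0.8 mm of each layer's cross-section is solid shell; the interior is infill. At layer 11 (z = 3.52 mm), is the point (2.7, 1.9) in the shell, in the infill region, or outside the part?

shell

At z = 3.52 mm: the r=5.5 cylinder gives a regular 32-gon of circumradius 5.5 (constant along its height); the r=7.5 cylinder at (9.5, 6) gives a regular 32-gon of circumradius 7.5 (constant along its height); After the difference (first − rest): starting from the r=5.5 cylinder, the r=7.5 cylinder at (9.5, 6) partially overlaps it — only the 7.42 mm² overlap (of its 175.58 mm²) is removed, clipping the outline — 1 connected region. Overall, the cross-section is a single solid region. The nearest boundary edge runs (2.57, 3.13)→(3.26, 1.83); distance from the point to it = 0.47 mm. The point is inside the cross-section, 0.47 mm from the nearest boundary — within the 0.8 mm shell band (2 × 0.4).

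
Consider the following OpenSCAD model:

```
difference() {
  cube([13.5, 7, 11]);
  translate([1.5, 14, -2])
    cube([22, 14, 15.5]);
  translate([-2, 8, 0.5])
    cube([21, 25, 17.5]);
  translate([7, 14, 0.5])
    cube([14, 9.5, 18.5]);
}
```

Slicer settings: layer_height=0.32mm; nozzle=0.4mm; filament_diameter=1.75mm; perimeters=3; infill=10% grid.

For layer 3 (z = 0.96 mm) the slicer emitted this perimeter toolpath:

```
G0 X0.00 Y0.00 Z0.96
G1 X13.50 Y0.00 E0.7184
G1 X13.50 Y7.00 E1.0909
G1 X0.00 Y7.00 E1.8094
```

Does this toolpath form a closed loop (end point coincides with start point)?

Start point (G0): (0.00, 0.00). End point (last G1): the path does not return to the start — open.

no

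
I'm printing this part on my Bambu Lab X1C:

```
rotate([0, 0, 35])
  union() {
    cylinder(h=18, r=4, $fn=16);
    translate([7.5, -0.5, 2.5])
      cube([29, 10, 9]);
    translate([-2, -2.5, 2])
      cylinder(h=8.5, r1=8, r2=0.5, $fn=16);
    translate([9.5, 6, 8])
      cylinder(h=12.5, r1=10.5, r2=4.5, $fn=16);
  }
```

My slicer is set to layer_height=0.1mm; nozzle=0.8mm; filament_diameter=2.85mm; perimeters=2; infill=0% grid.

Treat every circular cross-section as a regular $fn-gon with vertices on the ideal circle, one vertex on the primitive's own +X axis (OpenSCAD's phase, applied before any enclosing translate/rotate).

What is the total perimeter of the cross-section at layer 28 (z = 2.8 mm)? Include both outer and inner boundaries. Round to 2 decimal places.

123.54 mm

At z = 2.8 mm: the r=4 cylinder gives a regular 16-gon of circumradius 4 (constant along its height) (perimeter = 2·16·4.000·sin(180°/16) = 24.97 mm); the 29×10 cube at (7.5, -0.5) contributes its full rectangle (perimeter 78.00 mm); the cone at (-2, -2.5): at t=0.094 of its height the radius interpolates to r₁+(r₂−r₁)t = 7.294, giving a regular 16-gon of that circumradius (perimeter = 2·16·7.294·sin(180°/16) = 45.54 mm); the cone at (9.5, 6) does not reach this height (z outside [8, 20.5]); Combining (union): the regions partially overlap (shared area 48.98 mm²), so the edge portions inside another operand are dropped and the merged outline is re-measured after clipping — boundary = 123.54 mm; (whole slice rotated 35° about Z — lengths, areas and connectivity unchanged). Overall, the cross-section has 2 separate islands. Total boundary length (outer) = 123.54 mm.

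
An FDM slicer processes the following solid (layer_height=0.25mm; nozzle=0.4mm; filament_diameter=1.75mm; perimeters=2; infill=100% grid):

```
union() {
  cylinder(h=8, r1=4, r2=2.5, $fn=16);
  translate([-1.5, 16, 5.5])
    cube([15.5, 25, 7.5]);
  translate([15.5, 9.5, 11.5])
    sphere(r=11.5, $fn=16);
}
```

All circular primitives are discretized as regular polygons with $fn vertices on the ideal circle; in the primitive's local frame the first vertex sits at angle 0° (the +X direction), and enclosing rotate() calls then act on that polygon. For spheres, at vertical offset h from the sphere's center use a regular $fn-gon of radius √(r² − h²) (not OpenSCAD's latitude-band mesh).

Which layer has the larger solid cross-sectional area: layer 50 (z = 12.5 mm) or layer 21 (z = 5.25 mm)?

layer 50 (z = 12.5 mm)

Layer 50 (z = 12.5): the cone does not reach this height (z outside [0, 8]); the 15.5×25 cube at (-1.5, 16) contributes its full rectangle (area 387.50 mm²); the r=11.5 sphere at (15.5, 9.5) slices to a regular 16-gon of circumradius 11.456 (√(r²−h²) with h=1 from center) (area = (16/2)·11.456²·sin(360°/16) = 401.82 mm²); Merging all regions: the regions partially overlap — summed areas 789.32 mm² minus the doubly-counted overlap 24.03 mm² gives 765.29 mm² — area = 765.29 mm². So its area = 765.29 mm². Layer 21 (z = 5.25): the cone contributes a regular 16-gon of circumradius 3.016 (interpolated between r1=4 and r2=2.5 at t=0.656) (area = (16/2)·3.016²·sin(360°/16) = 27.84 mm²); the cube at (-1.5, 16) is absent (z outside [5.5, 13]); the r=11.5 sphere at (15.5, 9.5) slices to a regular 16-gon of circumradius 9.653 (√(r²−h²) with h=6.25 from center) (area = (16/2)·9.653²·sin(360°/16) = 285.29 mm²); Taking the union: the 2 present regions are separate (no shared area or edge), so areas and boundary lengths simply add and each stays a separate island — area = 313.13 mm². So its area = 313.13 mm². Layer 50 is larger (765.29 vs 313.13 mm²).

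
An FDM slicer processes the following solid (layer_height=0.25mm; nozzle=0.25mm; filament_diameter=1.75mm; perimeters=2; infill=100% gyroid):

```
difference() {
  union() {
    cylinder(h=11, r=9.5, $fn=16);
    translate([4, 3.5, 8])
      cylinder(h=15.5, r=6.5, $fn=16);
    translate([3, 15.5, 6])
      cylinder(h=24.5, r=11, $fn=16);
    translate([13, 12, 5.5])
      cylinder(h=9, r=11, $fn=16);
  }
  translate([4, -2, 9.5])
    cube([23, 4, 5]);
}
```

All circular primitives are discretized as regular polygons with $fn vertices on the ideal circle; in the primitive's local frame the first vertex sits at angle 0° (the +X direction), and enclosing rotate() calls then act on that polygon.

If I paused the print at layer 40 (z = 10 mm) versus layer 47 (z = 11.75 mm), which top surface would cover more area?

Layer 40 (z = 10): the cylinder: section is a regular 16-gon, circumradius r=9.5 (area = (16/2)·9.500²·sin(360°/16) = 276.30 mm²); the cylinder at (4, 3.5): section is a regular 16-gon, circumradius r=6.5 (area = (16/2)·6.500²·sin(360°/16) = 129.35 mm²); the cylinder at (3, 15.5): section is a regular 16-gon, circumradius r=11 (area = (16/2)·11.000²·sin(360°/16) = 370.44 mm²); the cylinder at (13, 12): section is a regular 16-gon, circumradius r=11 (area = (16/2)·11.000²·sin(360°/16) = 370.44 mm²); Taking the union: the regions partially overlap — summed areas 1146.52 mm² minus the doubly-counted overlap 323.99 mm² gives 822.53 mm² — area = 822.53 mm²; the 23×4 cube at (4, -2) contributes its full rectangle (area 92.00 mm²); After the difference (first − rest): starting from the result so far (822.53 mm²), the 23×4 cube at (4, -2) partially overlaps it — only the 26.89 mm² overlap (of its 92.00 mm²) is removed, clipping the outline — area = 795.64 mm². So its area = 795.64 mm². Layer 47 (z = 11.75): the cylinder does not reach this height (z outside [0, 11]); the cylinder at (4, 3.5): section is a regular 16-gon, circumradius r=6.5 (area = (16/2)·6.500²·sin(360°/16) = 129.35 mm²); the r=11 cylinder at (3, 15.5) contributes a regular 16-gon of circumradius 11 (area = (16/2)·11.000²·sin(360°/16) = 370.44 mm²); the r=11 cylinder at (13, 12) contributes a regular 16-gon of circumradius 11 (area = (16/2)·11.000²·sin(360°/16) = 370.44 mm²); Merging all regions: the regions partially overlap — summed areas 870.22 mm² minus the doubly-counted overlap 207.96 mm² gives 662.26 mm² — area = 662.26 mm²; the cube at (4, -2) is present — its section is the full 23×4 rectangle (area 92.00 mm²); After the difference (first − rest): starting from that combined region (662.26 mm²), the 23×4 cube at (4, -2) partially overlaps it — only the 25.25 mm² overlap (of its 92.00 mm²) is removed, clipping the outline — area = 637.01 mm². So its area = 637.01 mm². Layer 40 is larger (795.64 vs 637.01 mm²).

layer 40 (z = 10 mm)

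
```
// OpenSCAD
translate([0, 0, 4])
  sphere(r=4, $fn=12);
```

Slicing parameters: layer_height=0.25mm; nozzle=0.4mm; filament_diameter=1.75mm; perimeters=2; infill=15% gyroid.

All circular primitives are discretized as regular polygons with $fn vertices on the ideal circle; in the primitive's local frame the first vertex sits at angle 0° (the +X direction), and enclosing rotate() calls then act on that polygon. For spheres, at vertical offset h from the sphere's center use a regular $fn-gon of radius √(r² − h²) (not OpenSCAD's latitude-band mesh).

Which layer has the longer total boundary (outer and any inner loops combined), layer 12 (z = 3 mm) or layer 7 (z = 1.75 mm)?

Layer 12 (z = 3): the sphere: section is a regular 12-gon, circumradius = √(r²−h²) = √(4²−1²) = 3.873 (perimeter = 2·12·3.873·sin(180°/12) = 24.06 mm). So its perimeter = 24.06 mm. Layer 7 (z = 1.75): the sphere: section is a regular 12-gon, circumradius = √(r²−h²) = √(4²−2.25²) = 3.307 (perimeter = 2·12·3.307·sin(180°/12) = 20.54 mm). So its perimeter = 20.54 mm. Layer 12 is larger (24.06 vs 20.54 mm).

layer 12 (z = 3 mm)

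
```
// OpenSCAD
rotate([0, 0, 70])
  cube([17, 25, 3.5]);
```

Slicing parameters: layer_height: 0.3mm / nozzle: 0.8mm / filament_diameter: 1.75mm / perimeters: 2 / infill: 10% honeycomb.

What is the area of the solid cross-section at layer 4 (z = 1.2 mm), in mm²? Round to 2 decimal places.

At z = 1.2 mm: the cube (footprint 17×25) is included at this height (area 425.00 mm²); (rotated 70° about Z; rotation is an isometry so areas/perimeters/island counts are preserved). Overall, the cross-section is a single solid region. Net area = 425.00 mm².

425.00 mm²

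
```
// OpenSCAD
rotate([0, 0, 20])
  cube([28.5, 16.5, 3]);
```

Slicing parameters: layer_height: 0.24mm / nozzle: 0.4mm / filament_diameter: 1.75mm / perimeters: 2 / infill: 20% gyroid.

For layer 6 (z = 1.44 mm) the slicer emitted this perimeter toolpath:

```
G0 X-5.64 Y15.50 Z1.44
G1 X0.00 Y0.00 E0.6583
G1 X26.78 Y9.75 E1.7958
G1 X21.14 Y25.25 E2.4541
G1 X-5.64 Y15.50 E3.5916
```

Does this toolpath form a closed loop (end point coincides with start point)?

yes

Start point (G0): (-5.64, 15.50). End point (last G1): the path returns to the start — closed.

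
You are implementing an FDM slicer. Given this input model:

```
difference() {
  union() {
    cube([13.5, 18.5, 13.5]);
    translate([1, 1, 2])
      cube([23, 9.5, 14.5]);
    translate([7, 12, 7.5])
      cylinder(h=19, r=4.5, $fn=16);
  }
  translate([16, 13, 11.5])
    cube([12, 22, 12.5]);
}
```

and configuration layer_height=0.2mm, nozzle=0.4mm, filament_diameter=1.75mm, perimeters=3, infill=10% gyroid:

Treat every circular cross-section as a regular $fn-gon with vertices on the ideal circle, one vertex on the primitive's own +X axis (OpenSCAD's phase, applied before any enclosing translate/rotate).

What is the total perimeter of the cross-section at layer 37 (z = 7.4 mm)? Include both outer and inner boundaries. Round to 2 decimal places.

85.00 mm

At z = 7.4 mm: the 13.5×18.5 cube contributes its full rectangle (perimeter 64.00 mm); the cube at (1, 1) (footprint 23×9.5) is included at this height (perimeter 65.00 mm); the cylinder at (7, 12) does not reach this height (z outside [7.5, 26.5]); Merging all regions: the regions partially overlap (shared area 118.75 mm²), so the edge portions inside another operand are dropped and the merged outline is re-measured after clipping — boundary = 85.00 mm; the cube at (16, 13) is absent (z outside [11.5, 24]); After the difference (first − rest): none of the subtracted shapes is present at this height, so the result so far is unchanged — boundary = 85.00 mm. Overall, the cross-section is a single solid region. Total boundary length (outer) = 85.00 mm.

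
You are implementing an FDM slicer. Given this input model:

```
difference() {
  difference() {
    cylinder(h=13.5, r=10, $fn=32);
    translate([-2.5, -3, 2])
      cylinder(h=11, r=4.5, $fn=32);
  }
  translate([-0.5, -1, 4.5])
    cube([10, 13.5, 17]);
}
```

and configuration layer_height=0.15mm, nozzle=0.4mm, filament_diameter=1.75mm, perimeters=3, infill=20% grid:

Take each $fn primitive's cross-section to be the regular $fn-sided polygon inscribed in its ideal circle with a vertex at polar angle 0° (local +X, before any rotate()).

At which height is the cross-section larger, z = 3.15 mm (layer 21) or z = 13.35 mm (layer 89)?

Layer 21 (z = 3.15): the cylinder: section is a regular 32-gon, circumradius r=10 (area = (32/2)·10.000²·sin(360°/32) = 312.14 mm²); the cylinder at (-2.5, -3): section is a regular 32-gon, circumradius r=4.5 (area = (32/2)·4.500²·sin(360°/32) = 63.21 mm²); Taking the first minus the rest: starting from the r=10 cylinder (312.14 mm²), the r=4.5 cylinder at (-2.5, -3) lies wholly inside it (removes its full 63.21 mm² and its 28.23 mm outline becomes a hole wall) — area = 248.94 mm²; the cube at (-0.5, -1) is not intersected at this z (z outside [4.5, 21.5]); After the difference (first − rest): none of the subtracted shapes is present at this height, so the result so far is unchanged — area = 248.94 mm². So its area = 248.94 mm². Layer 89 (z = 13.35): the r=10 cylinder contributes a regular 32-gon of circumradius 10 (area = (32/2)·10.000²·sin(360°/32) = 312.14 mm²); the cylinder at (-2.5, -3) does not reach this height (z outside [2, 13]); Taking the first minus the rest: none of the subtracted shapes is present at this height, so the r=10 cylinder is unchanged — area = 312.14 mm²; the cube at (-0.5, -1) (footprint 10×13.5) is included at this height (area 135.00 mm²); Subtracting the remaining from the first: starting from that combined region (312.14 mm²), the 10×13.5 cube at (-0.5, -1) partially overlaps it — only the 92.08 mm² overlap (of its 135.00 mm²) is removed, clipping the outline — area = 220.06 mm². So its area = 220.06 mm². Layer 21 is larger (248.94 vs 220.06 mm²).

layer 21 (z = 3.15 mm)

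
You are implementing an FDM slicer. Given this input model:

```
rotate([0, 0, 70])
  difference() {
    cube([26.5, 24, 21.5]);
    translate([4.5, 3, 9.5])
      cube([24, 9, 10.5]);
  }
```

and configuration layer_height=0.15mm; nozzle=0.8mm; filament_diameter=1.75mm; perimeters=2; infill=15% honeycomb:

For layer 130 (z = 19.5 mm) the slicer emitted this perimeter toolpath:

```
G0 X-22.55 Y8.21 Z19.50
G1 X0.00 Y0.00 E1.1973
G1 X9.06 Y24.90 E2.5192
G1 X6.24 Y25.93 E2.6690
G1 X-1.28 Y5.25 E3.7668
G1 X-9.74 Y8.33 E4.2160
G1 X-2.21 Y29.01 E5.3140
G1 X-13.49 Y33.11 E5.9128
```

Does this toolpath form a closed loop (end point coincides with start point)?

Start point (G0): (-22.55, 8.21). End point (last G1): the path does not return to the start — open.

no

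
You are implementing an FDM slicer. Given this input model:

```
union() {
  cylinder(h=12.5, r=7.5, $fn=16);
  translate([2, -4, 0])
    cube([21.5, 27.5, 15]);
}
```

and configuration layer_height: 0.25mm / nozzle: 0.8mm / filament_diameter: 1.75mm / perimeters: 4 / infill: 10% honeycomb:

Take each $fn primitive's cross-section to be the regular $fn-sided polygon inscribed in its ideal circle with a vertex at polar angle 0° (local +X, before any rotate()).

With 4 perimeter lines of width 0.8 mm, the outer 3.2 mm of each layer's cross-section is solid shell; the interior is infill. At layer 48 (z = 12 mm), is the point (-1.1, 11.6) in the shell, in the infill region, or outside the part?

At z = 12 mm: the r=7.5 cylinder gives a regular 16-gon of circumradius 7.5 (constant along its height); the cube at (2, -4) (footprint 21.5×27.5) is included at this height; Combining (union): the regions partially overlap (shared area 48.56 mm²), so overlapping operands fuse into one piece — 1 connected region. Overall, the cross-section is a single solid region. The nearest boundary edge runs (2.00, 7.10)→(2.00, 23.50); distance from the point to it = 3.10 mm. The point is not inside any of the regions above, so it lies outside the cross-section (3.10 mm from the nearest boundary).

outside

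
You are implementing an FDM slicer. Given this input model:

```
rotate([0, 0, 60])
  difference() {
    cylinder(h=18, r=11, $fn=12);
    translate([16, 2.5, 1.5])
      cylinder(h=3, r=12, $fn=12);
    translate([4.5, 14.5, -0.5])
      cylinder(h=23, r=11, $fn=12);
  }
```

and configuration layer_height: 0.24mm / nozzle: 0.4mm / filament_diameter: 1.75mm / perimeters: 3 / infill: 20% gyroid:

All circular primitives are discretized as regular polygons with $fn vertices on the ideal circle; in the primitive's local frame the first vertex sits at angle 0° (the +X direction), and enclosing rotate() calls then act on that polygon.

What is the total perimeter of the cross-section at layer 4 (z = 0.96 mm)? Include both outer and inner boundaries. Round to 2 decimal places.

68.33 mm

At z = 0.96 mm: the r=11 cylinder contributes a regular 12-gon of circumradius 11 (perimeter = 2·12·11.000·sin(180°/12) = 68.33 mm); the cylinder at (16, 2.5) is absent (z outside [1.5, 4.5]); the cylinder at (4.5, 14.5): section is a regular 12-gon, circumradius r=11 (perimeter = 2·12·11.000·sin(180°/12) = 68.33 mm); After the difference (first − rest): starting from the r=11 cylinder, the r=11 cylinder at (4.5, 14.5) partially overlaps it — only the 66.30 mm² overlap (of its 363.00 mm²) is removed, clipping the outline — boundary = 68.33 mm; (whole slice rotated 60° about Z — lengths, areas and connectivity unchanged). Overall, the cross-section is a single solid region. Total boundary length (outer) = 68.33 mm.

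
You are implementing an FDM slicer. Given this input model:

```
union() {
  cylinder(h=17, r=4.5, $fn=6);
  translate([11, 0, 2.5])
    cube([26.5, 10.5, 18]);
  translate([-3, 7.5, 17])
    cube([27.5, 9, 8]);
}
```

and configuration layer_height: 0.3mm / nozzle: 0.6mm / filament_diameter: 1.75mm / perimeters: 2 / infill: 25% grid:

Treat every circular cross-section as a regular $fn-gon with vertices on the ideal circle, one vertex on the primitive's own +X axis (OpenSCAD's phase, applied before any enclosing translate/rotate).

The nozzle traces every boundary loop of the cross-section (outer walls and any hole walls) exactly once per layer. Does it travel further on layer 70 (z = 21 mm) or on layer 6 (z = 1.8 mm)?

layer 70 (z = 21 mm)

Layer 70 (z = 21): the cylinder is not intersected at this z (z outside [0, 17]); the cube at (11, 0) is absent (z outside [2.5, 20.5]); the 27.5×9 cube at (-3, 7.5) contributes its full rectangle (perimeter 73.00 mm); Merging all regions: only the 27.5×9 cube at (-3, 7.5) is present, so the union is just that shape — boundary = 73.00 mm. So its perimeter = 73.00 mm. Layer 6 (z = 1.8): the r=4.5 cylinder gives a regular 6-gon of circumradius 4.5 (constant along its height) (perimeter = 2·6·4.500·sin(180°/6) = 27.00 mm); the cube at (11, 0) is absent (z outside [2.5, 20.5]); the cube at (-3, 7.5) does not reach this height (z outside [17, 25]); Taking the union: only the r=4.5 cylinder is present, so the union is just that shape — boundary = 27.00 mm. So its perimeter = 27.00 mm. Layer 70 is larger (73.00 vs 27.00 mm).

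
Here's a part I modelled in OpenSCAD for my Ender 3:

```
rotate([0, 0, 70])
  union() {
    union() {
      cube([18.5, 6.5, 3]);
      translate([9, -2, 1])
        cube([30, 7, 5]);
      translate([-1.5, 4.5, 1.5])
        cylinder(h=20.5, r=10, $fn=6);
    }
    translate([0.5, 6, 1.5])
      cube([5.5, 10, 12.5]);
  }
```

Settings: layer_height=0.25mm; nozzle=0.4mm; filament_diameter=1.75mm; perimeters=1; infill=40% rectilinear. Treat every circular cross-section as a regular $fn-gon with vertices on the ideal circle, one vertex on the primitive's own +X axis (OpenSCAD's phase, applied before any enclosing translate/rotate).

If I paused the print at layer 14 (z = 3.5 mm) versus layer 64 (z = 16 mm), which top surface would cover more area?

layer 14 (z = 3.5 mm)

Layer 14 (z = 3.5): the cube is absent (z outside [0, 3]); the cube at (9, -2) (footprint 30×7) is included at this height (area 210.00 mm²); the r=10 cylinder at (-1.5, 4.5) gives a regular 6-gon of circumradius 10 (constant along its height) (area = (6/2)·10.000²·sin(360°/6) = 259.81 mm²); Combining (union): the 2 present regions are separate (no shared area or edge), so areas and boundary lengths simply add and each stays a separate island — area = 469.81 mm²; the 5.5×10 cube at (0.5, 6) contributes its full rectangle (area 55.00 mm²); Merging all regions: the regions partially overlap — summed areas 524.81 mm² minus the doubly-counted overlap 33.97 mm² gives 490.84 mm² — area = 490.84 mm²; (rotated 70° about Z; rotation is an isometry so areas/perimeters/island counts are preserved). So its area = 490.84 mm². Layer 64 (z = 16): the cube is absent (z outside [0, 3]); the cube at (9, -2) is absent (z outside [1, 6]); the r=10 cylinder at (-1.5, 4.5) contributes a regular 6-gon of circumradius 10 (area = (6/2)·10.000²·sin(360°/6) = 259.81 mm²); Merging all regions: only the r=10 cylinder at (-1.5, 4.5) is present, so the union is just that shape — area = 259.81 mm²; the cube at (0.5, 6) is absent (z outside [1.5, 14]); Taking the union: only the result so far is present, so the union is just that shape — area = 259.81 mm²; (rotated 70° about Z; rotation is an isometry so areas/perimeters/island counts are preserved). So its area = 259.81 mm². Layer 14 is larger (490.84 vs 259.81 mm²).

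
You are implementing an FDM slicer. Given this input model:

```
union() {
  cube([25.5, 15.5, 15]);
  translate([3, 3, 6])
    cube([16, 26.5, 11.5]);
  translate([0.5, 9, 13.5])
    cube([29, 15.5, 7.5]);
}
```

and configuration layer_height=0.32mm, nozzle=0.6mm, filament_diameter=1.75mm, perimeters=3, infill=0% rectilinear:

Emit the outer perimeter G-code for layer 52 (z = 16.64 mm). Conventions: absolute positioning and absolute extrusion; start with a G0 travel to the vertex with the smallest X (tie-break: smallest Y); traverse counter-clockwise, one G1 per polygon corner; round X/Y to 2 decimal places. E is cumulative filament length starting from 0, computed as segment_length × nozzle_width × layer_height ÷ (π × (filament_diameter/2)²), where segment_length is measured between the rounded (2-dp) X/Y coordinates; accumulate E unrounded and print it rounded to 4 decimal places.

G0 X0.50 Y9.00 Z16.64
G1 X3.00 Y9.00 E0.1996
G1 X3.00 Y3.00 E0.6785
G1 X19.00 Y3.00 E1.9557
G1 X19.00 Y9.00 E2.4346
G1 X29.50 Y9.00 E3.2728
G1 X29.50 Y24.50 E4.5101
G1 X19.00 Y24.50 E5.3482
G1 X19.00 Y29.50 E5.7474
G1 X3.00 Y29.50 E7.0245
G1 X3.00 Y24.50 E7.4237
G1 X0.50 Y24.50 E7.6232
G1 X0.50 Y9.00 E8.8605

At z = 16.64 mm: the cube does not reach this height (z outside [0, 15]); the cube at (3, 3) is present — its section is the full 16×26.5 rectangle; the cube at (0.5, 9) is present — its section is the full 29×15.5 rectangle; Taking the union: the regions partially overlap (shared area 248.00 mm²), so overlapping operands fuse into one piece — 1 connected region. The outline is a single polygon with 12 vertices. Extrusion per mm of travel: 0.6 × 0.32 / (π × 0.875²) = 0.079824. Accumulating E over each segment gives final E = 8.8605.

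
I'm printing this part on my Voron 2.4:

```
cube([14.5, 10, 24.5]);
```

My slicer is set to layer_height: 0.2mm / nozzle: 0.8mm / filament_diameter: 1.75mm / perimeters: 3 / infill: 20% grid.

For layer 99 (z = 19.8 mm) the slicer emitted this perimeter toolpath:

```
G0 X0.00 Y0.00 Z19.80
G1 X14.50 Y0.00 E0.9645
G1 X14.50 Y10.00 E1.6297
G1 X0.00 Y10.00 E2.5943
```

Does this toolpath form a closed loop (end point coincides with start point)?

Start point (G0): (0.00, 0.00). End point (last G1): the path does not return to the start — open.

no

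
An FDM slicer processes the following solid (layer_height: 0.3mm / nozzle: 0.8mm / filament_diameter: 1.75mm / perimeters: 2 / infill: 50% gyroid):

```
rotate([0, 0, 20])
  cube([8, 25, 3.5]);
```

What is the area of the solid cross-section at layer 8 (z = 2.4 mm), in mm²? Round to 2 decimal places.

At z = 2.4 mm: the cube (footprint 8×25) is included at this height (area 200.00 mm²); (rotated 20° about Z; rotation is an isometry so areas/perimeters/island counts are preserved). Overall, the cross-section is a single solid region. Net area = 200.00 mm².

200.00 mm²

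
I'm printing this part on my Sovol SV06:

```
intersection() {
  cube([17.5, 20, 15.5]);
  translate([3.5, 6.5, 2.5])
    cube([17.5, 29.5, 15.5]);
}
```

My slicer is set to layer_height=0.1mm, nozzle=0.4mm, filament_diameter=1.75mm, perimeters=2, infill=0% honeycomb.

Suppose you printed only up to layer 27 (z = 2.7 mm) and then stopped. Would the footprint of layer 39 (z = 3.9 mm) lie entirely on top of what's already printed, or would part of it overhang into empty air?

Compare the two slices. At z = 2.7: the cube is present — its section is the full 17.5×20 rectangle (area 350.00 mm²); the 17.5×29.5 cube at (3.5, 6.5) contributes its full rectangle (area 516.25 mm²); Taking the intersection: the 17.5×29.5 cube at (3.5, 6.5) partially overlaps the 17.5×20 cube; clipping to the common part keeps 189.00 mm² — area = 189.00 mm². At z = 3.9: the cube is present — its section is the full 17.5×20 rectangle (area 350.00 mm²); the 17.5×29.5 cube at (3.5, 6.5) contributes its full rectangle (area 516.25 mm²); Keeping only the common overlap: the 17.5×29.5 cube at (3.5, 6.5) partially overlaps the 17.5×20 cube; clipping to the common part keeps 189.00 mm² — area = 189.00 mm². Checking containment: the cross-section at z = 3.9 is a subset of the cross-section at z = 2.7.

entirely on top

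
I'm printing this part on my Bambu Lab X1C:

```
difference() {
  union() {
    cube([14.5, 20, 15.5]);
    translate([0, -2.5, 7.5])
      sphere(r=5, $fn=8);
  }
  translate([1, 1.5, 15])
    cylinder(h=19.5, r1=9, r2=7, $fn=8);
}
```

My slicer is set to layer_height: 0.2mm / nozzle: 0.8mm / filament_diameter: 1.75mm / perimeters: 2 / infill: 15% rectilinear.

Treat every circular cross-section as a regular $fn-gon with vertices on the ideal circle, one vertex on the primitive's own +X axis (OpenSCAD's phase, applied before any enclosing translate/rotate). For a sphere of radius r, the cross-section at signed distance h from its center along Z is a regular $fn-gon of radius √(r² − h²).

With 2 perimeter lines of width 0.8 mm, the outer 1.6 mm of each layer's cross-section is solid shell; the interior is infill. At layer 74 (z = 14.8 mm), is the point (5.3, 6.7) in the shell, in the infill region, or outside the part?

At z = 14.8 mm: the cube (footprint 14.5×20) is included at this height; the sphere at (0, -2.5) is absent (|z−center|=7.300 > r=5); Taking the union: only the 14.5×20 cube is present, so the union is just that shape — 1 connected region; the cone at (1, 1.5) is absent (z outside [15, 34.5]); Taking the first minus the rest: none of the subtracted shapes is present at this height, so that combined region is unchanged — 1 connected region. Overall, the cross-section is a single solid region. The nearest boundary edge runs (0.00, 20.00)→(0.00, 0.00); distance from the point to it = 5.30 mm. The point is inside the cross-section and 5.30 mm from the nearest boundary — more than the 1.6 mm shell width (2 × 0.8), so it's in the infill interior.

infill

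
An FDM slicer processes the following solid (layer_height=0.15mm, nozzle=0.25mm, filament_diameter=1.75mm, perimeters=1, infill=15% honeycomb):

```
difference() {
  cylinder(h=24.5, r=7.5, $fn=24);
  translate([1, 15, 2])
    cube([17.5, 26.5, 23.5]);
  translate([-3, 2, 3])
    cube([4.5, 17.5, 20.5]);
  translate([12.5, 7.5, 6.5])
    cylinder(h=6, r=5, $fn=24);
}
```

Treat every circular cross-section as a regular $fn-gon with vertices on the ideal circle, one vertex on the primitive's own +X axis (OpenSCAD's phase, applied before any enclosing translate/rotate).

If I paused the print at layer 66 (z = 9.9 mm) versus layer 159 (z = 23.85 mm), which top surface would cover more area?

layer 159 (z = 23.85 mm)

Layer 66 (z = 9.9): the r=7.5 cylinder gives a regular 24-gon of circumradius 7.5 (constant along its height) (area = (24/2)·7.500²·sin(360°/24) = 174.70 mm²); the 17.5×26.5 cube at (1, 15) contributes its full rectangle (area 463.75 mm²); the cube at (-3, 2) is present — its section is the full 4.5×17.5 rectangle (area 78.75 mm²); the cylinder at (12.5, 7.5): section is a regular 24-gon, circumradius r=5 (area = (24/2)·5.000²·sin(360°/24) = 77.65 mm²); Taking the first minus the rest: starting from the r=7.5 cylinder (174.70 mm²), the 17.5×26.5 cube at (1, 15) misses the remaining region (no effect); the 4.5×17.5 cube at (-3, 2) partially overlaps it — only the 23.85 mm² overlap (of its 78.75 mm²) is removed, clipping the outline; the r=5 cylinder at (12.5, 7.5) misses the remaining region (no effect) — area = 150.85 mm². So its area = 150.85 mm². Layer 159 (z = 23.85): the r=7.5 cylinder contributes a regular 24-gon of circumradius 7.5 (area = (24/2)·7.500²·sin(360°/24) = 174.70 mm²); the 17.5×26.5 cube at (1, 15) contributes its full rectangle (area 463.75 mm²); the cube at (-3, 2) is not intersected at this z (z outside [3, 23.5]); the cylinder at (12.5, 7.5) does not reach this height (z outside [6.5, 12.5]); After the difference (first − rest): starting from the r=7.5 cylinder (174.70 mm²), the 17.5×26.5 cube at (1, 15) misses the remaining region (no effect) — area = 174.70 mm². So its area = 174.70 mm². Layer 159 is larger (174.70 vs 150.85 mm²).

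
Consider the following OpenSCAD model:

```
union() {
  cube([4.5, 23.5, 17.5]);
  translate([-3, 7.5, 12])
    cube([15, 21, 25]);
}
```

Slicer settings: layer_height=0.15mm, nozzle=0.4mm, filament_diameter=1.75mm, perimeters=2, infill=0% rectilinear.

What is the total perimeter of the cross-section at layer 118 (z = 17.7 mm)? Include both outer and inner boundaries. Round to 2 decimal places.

At z = 17.7 mm: the cube does not reach this height (z outside [0, 17.5]); the 15×21 cube at (-3, 7.5) contributes its full rectangle (perimeter 72.00 mm); Merging all regions: only the 15×21 cube at (-3, 7.5) is present, so the union is just that shape — boundary = 72.00 mm. Overall, the cross-section is a single solid region. Total boundary length (outer) = 72.00 mm.

72.00 mm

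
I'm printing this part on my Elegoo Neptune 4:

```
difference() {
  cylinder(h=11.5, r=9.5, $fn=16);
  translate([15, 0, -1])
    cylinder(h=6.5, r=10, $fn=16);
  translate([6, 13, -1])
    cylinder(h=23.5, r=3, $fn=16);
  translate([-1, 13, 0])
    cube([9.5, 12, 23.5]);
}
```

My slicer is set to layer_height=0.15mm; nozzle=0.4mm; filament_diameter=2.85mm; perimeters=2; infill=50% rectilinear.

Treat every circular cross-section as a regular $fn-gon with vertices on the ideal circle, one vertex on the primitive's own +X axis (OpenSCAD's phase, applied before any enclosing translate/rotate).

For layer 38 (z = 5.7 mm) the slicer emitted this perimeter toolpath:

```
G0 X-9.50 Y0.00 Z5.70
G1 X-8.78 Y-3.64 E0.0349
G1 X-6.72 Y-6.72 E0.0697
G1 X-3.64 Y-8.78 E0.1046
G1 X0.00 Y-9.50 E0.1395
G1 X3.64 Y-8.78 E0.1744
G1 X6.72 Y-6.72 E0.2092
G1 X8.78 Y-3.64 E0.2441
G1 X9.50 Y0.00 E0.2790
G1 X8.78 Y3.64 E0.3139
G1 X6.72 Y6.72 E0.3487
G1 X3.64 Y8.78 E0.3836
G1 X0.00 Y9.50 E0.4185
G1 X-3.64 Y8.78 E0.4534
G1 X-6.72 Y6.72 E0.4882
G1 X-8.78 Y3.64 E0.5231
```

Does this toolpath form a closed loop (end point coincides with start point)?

Start point (G0): (-9.50, 0.00). End point (last G1): the path does not return to the start — open.

no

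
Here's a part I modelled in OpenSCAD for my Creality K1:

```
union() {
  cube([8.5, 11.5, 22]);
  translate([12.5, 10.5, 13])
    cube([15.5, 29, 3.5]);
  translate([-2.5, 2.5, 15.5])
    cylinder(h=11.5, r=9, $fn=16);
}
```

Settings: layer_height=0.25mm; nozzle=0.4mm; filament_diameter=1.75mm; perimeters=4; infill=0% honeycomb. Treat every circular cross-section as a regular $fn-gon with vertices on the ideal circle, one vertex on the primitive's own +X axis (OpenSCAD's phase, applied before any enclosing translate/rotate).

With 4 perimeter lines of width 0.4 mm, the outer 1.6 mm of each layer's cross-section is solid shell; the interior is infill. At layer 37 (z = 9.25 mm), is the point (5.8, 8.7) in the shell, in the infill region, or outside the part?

infill

At z = 9.25 mm: the 8.5×11.5 cube contributes its full rectangle; the cube at (12.5, 10.5) is absent (z outside [13, 16.5]); the cylinder at (-2.5, 2.5) is absent (z outside [15.5, 27]); Merging all regions: only the 8.5×11.5 cube is present, so the union is just that shape — 1 connected region. Overall, the cross-section is a single solid region. The nearest boundary edge runs (8.50, 0.00)→(8.50, 11.50); distance from the point to it = 2.70 mm. The point is inside the cross-section and 2.70 mm from the nearest boundary — more than the 1.6 mm shell width (4 × 0.4), so it's in the infill interior.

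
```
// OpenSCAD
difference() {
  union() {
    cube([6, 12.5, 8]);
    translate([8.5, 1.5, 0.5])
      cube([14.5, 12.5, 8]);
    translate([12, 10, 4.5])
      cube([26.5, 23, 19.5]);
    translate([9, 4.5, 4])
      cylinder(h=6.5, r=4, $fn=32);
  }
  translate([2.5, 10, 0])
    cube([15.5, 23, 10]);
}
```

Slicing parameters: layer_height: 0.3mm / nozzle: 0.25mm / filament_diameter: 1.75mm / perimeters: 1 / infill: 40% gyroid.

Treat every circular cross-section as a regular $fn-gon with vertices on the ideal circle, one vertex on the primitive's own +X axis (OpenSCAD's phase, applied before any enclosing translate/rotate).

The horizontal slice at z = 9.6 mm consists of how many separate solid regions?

2

At z = 9.6 mm: the cube is absent (z outside [0, 8]); the cube at (8.5, 1.5) is not intersected at this z (z outside [0.5, 8.5]); the 26.5×23 cube at (12, 10) contributes its full rectangle; the r=4 cylinder at (9, 4.5) gives a regular 32-gon of circumradius 4 (constant along its height); Taking the union: the 2 present regions are separate (no shared area or edge), so areas and boundary lengths simply add and each stays a separate island — 2 connected regions; the cube at (2.5, 10) is present — its section is the full 15.5×23 rectangle; Taking the first minus the rest: starting from that combined region, the 15.5×23 cube at (2.5, 10) partially overlaps it — only the 138.00 mm² overlap (of its 356.50 mm²) is removed, clipping the outline — 2 connected regions. The result has 2 disconnected regions.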